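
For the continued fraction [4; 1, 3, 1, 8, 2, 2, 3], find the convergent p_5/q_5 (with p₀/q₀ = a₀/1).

Using pₖ = aₖpₖ₋₁ + pₖ₋₂, qₖ = aₖqₖ₋₁ + qₖ₋₂ (with p₋₁=1, p₋₂=0, q₋₁=0, q₋₂=1):
  k=0: a=4, p=4, q=1
  k=1: a=1, p=5, q=1
  k=2: a=3, p=19, q=4
  k=3: a=1, p=24, q=5
  k=4: a=8, p=211, q=44
  k=5: a=2, p=446, q=93

446/93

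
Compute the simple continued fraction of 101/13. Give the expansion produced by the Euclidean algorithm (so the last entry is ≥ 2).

[7; 1, 3, 3]

101 = 7*13 + 10
13 = 1*10 + 3
10 = 3*3 + 1
3 = 3*1 + 0  (stop)
So 101/13 = [7; 1, 3, 3].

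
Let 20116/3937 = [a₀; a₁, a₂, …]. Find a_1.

20116 = 5·3937 + 431   →  a_0 = 5
3937 = 9·431 + 58   →  a_1 = 9

9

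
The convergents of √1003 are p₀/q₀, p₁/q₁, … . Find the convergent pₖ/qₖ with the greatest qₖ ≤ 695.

√1003 = [31; 1, 2, 31, 2, 1, 62, …] (period length 6).
Convergents:
  p_0/q_0 = 31/1
  p_1/q_1 = 32/1
  p_2/q_2 = 95/3
  p_3/q_3 = 2977/94
  p_4/q_4 = 6049/191
  p_5/q_5 = 9026/285
  p_6/q_6 = 565661/17861
q_5 = 285 ≤ 695 < 17861 = q_6, so the answer is 9026/285.

9026/285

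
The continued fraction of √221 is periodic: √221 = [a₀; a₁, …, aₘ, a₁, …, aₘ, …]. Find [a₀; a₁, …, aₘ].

[14; 1, 6, 2, 6, 1, 28]

a₀ = ⌊√221⌋ = 14.
With m₀=0, d₀=1 and mₖ₊₁ = dₖaₖ − mₖ, dₖ₊₁ = (n − mₖ₊₁²)/dₖ, aₖ₊₁ = ⌊(a₀+mₖ₊₁)/dₖ₊₁⌋:
  k=1: m=14, d=25, a=1
  k=2: m=11, d=4, a=6
  k=3: m=13, d=13, a=2
  k=4: m=13, d=4, a=6
  k=5: m=11, d=25, a=1
  k=6: m=14, d=1, a=28
d=1 and a=2a₀=28 at k=6, so the next step gives (m, d) = (14, 25) again — its k=1 value — and the period has length 6.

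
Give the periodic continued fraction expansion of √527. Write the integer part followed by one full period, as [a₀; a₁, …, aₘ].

[22; 1, 21, 1, 44]

a₀ = ⌊√527⌋ = 22.
With m₀=0, d₀=1 and mₖ₊₁ = dₖaₖ − mₖ, dₖ₊₁ = (n − mₖ₊₁²)/dₖ, aₖ₊₁ = ⌊(a₀+mₖ₊₁)/dₖ₊₁⌋:
  k=1: m=22, d=43, a=1
  k=2: m=21, d=2, a=21
  k=3: m=21, d=43, a=1
  k=4: m=22, d=1, a=44
d=1 and a=2a₀=44 at k=4, so the next step gives (m, d) = (22, 43) again — its k=1 value — and the period has length 4.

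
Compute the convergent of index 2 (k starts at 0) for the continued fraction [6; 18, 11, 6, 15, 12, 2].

Using pₖ = aₖpₖ₋₁ + pₖ₋₂, qₖ = aₖqₖ₋₁ + qₖ₋₂ (with p₋₁=1, p₋₂=0, q₋₁=0, q₋₂=1):
  k=0: a=6, p=6, q=1
  k=1: a=18, p=109, q=18
  k=2: a=11, p=1205, q=199

1205/199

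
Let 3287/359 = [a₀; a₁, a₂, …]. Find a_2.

3287 = 9·359 + 56   →  a_0 = 9
359 = 6·56 + 23   →  a_1 = 6
56 = 2·23 + 10   →  a_2 = 2

2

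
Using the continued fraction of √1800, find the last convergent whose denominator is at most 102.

√1800 = [42; 2, 2, 1, 8, 1, 2, 2, 84, …] (period length 8).
Convergents:
  p_0/q_0 = 42/1
  p_1/q_1 = 85/2
  p_2/q_2 = 212/5
  p_3/q_3 = 297/7
  p_4/q_4 = 2588/61
  p_5/q_5 = 2885/68
  p_6/q_6 = 8358/197
q_5 = 68 ≤ 102 < 197 = q_6, so the answer is 2885/68.

2885/68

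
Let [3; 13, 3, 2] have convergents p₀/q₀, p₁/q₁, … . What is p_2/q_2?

123/40

Using pₖ = aₖpₖ₋₁ + pₖ₋₂, qₖ = aₖqₖ₋₁ + qₖ₋₂ (with p₋₁=1, p₋₂=0, q₋₁=0, q₋₂=1):
  k=0: a=3, p=3, q=1
  k=1: a=13, p=40, q=13
  k=2: a=3, p=123, q=40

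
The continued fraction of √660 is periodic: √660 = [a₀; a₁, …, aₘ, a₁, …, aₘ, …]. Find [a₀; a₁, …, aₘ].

a₀ = ⌊√660⌋ = 25.

[25; 1, 2, 4, 2, 1, 50]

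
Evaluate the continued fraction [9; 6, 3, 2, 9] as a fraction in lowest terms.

Using pₖ = aₖpₖ₋₁ + pₖ₋₂ and qₖ = aₖqₖ₋₁ + qₖ₋₂:
  k=0: a=9, p=9, q=1
  k=1: a=6, p=55, q=6
  k=2: a=3, p=174, q=19
  k=3: a=2, p=403, q=44
  k=4: a=9, p=3801, q=415

3801/415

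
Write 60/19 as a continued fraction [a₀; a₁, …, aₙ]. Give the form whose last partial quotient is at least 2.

[3; 6, 3]

60 = 3·19 + 3
19 = 6·3 + 1
3 = 3·1 + 0  (stop)
So 60/19 = [3; 6, 3].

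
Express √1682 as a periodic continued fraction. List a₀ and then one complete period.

[41; 82]

a₀ = ⌊√1682⌋ = 41.
With m₀=0, d₀=1 and mₖ₊₁ = dₖaₖ − mₖ, dₖ₊₁ = (n − mₖ₊₁²)/dₖ, aₖ₊₁ = ⌊(a₀+mₖ₊₁)/dₖ₊₁⌋:
  k=1: m=41, d=1, a=82
d=1 and a=2a₀=82 at k=1, so the next step gives (m, d) = (41, 1) again — its k=1 value — and the period has length 1.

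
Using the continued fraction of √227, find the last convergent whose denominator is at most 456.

6795/451

√227 = [15; 15, 30, …] (period length 2).
Convergents:
  p_0/q_0 = 15/1
  p_1/q_1 = 226/15
  p_2/q_2 = 6795/451
  p_3/q_3 = 102151/6780
q_2 = 451 ≤ 456 < 6780 = q_3, so the answer is 6795/451.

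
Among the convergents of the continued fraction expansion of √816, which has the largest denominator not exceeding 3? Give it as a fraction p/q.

57/2

√816 = [28; 1, 1, 3, 3, 3, 1, 1, 56, …] (period length 8).
Convergents:
  p_0/q_0 = 28/1
  p_1/q_1 = 29/1
  p_2/q_2 = 57/2
  p_3/q_3 = 200/7
q_2 = 2 ≤ 3 < 7 = q_3, so the answer is 57/2.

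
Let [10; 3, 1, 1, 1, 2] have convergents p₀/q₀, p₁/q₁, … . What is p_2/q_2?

Using pₖ = aₖpₖ₋₁ + pₖ₋₂, qₖ = aₖqₖ₋₁ + qₖ₋₂ (with p₋₁=1, p₋₂=0, q₋₁=0, q₋₂=1):
  k=0: a=10, p=10, q=1
  k=1: a=3, p=31, q=3
  k=2: a=1, p=41, q=4

41/4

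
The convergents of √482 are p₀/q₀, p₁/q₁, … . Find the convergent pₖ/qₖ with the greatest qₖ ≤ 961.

√482 = [21; 1, 20, 1, 42, …] (period length 4).
Convergents:
  p_0/q_0 = 21/1
  p_1/q_1 = 22/1
  p_2/q_2 = 461/21
  p_3/q_3 = 483/22
  p_4/q_4 = 20747/945
  p_5/q_5 = 21230/967
q_4 = 945 ≤ 961 < 967 = q_5, so the answer is 20747/945.

20747/945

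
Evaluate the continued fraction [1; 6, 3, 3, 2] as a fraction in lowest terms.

168/145

Fold from the inside: start with 2/1.
  3 + 1/2 = 7/2
  3 + 2/7 = 23/7
  6 + 7/23 = 145/23
  1 + 23/145 = 168/145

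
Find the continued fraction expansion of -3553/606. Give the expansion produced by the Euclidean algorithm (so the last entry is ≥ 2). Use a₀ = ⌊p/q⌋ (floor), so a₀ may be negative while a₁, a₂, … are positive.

[-6; 7, 3, 3, 8]

-3553 = -6·606 + 83
606 = 7·83 + 25
83 = 3·25 + 8
25 = 3·8 + 1
8 = 8·1 + 0  (stop)
So -3553/606 = [-6; 7, 3, 3, 8].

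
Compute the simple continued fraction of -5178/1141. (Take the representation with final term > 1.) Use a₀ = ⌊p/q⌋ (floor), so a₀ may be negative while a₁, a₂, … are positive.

[-5; 2, 6, 17, 2, 2]

-5178 = -5*1141 + 527
1141 = 2*527 + 87
527 = 6*87 + 5
87 = 17*5 + 2
5 = 2*2 + 1
2 = 2*1 + 0  (stop)
So -5178/1141 = [-5; 2, 6, 17, 2, 2].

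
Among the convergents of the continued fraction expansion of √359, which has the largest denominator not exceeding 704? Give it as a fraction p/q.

13301/702

√359 = [18; 1, 17, 1, 36, …] (period length 4).
Convergents:
  p_0/q_0 = 18/1
  p_1/q_1 = 19/1
  p_2/q_2 = 341/18
  p_3/q_3 = 360/19
  p_4/q_4 = 13301/702
  p_5/q_5 = 13661/721
q_4 = 702 ≤ 704 < 721 = q_5, so the answer is 13301/702.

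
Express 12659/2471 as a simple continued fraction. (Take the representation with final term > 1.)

12659 = 5·2471 + 304
2471 = 8·304 + 39
304 = 7·39 + 31
39 = 1·31 + 8
31 = 3·8 + 7
8 = 1·7 + 1
7 = 7·1 + 0  (stop)
So 12659/2471 = [5; 8, 7, 1, 3, 1, 7].

[5; 8, 7, 1, 3, 1, 7]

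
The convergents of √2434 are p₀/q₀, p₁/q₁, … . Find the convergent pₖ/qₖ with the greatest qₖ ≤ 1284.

√2434 = [49; 2, 1, 48, 1, 2, 98, …] (period length 6).
Convergents:
  p_0/q_0 = 49/1
  p_1/q_1 = 99/2
  p_2/q_2 = 148/3
  p_3/q_3 = 7203/146
  p_4/q_4 = 7351/149
  p_5/q_5 = 21905/444
  p_6/q_6 = 2154041/43661
q_5 = 444 ≤ 1284 < 43661 = q_6, so the answer is 21905/444.

21905/444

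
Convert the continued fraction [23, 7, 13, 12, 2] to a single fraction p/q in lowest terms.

Using pₖ = aₖpₖ₋₁ + pₖ₋₂ and qₖ = aₖqₖ₋₁ + qₖ₋₂:
  k=0: a=23, p=23, q=1
  k=1: a=7, p=162, q=7
  k=2: a=13, p=2129, q=92
  k=3: a=12, p=25710, q=1111
  k=4: a=2, p=53549, q=2314

53549/2314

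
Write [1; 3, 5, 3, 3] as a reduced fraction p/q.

222/169

Fold from the inside: start with 3/1.
  3 + 1/3 = 10/3
  5 + 3/10 = 53/10
  3 + 10/53 = 169/53
  1 + 53/169 = 222/169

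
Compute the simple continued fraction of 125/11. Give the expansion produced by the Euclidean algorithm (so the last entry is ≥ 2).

125 = 11·11 + 4
11 = 2·4 + 3
4 = 1·3 + 1
3 = 3·1 + 0  (stop)
So 125/11 = [11; 2, 1, 3].

[11; 2, 1, 3]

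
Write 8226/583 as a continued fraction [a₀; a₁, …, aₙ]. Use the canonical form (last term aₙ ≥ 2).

[14; 9, 9, 7]

8226 = 14×583 + 64
583 = 9×64 + 7
64 = 9×7 + 1
7 = 7×1 + 0  (stop)
So 8226/583 = [14; 9, 9, 7].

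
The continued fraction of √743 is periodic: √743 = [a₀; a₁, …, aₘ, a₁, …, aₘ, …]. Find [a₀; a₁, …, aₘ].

[27; 3, 1, 7, 27, 7, 1, 3, 54]

a₀ = ⌊√743⌋ = 27.
With m₀=0, d₀=1 and mₖ₊₁ = dₖaₖ − mₖ, dₖ₊₁ = (n − mₖ₊₁²)/dₖ, aₖ₊₁ = ⌊(a₀+mₖ₊₁)/dₖ₊₁⌋:
  k=1: m=27, d=14, a=3
  k=2: m=15, d=37, a=1
  k=3: m=22, d=7, a=7
  k=4: m=27, d=2, a=27
  k=5: m=27, d=7, a=7
  k=6: m=22, d=37, a=1
  k=7: m=15, d=14, a=3
  k=8: m=27, d=1, a=54
d=1 and a=2a₀=54 at k=8, so the next step gives (m, d) = (27, 14) again — its k=1 value — and the period has length 8.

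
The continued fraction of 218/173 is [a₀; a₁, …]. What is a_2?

1

218 = 1·173 + 45   →  a_0 = 1
173 = 3·45 + 38   →  a_1 = 3
45 = 1·38 + 7   →  a_2 = 1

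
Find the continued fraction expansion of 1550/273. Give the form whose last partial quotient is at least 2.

1550 = 5×273 + 185
273 = 1×185 + 88
185 = 2×88 + 9
88 = 9×9 + 7
9 = 1×7 + 2
7 = 3×2 + 1
2 = 2×1 + 0  (stop)
So 1550/273 = [5; 1, 2, 9, 1, 3, 2].

[5; 1, 2, 9, 1, 3, 2]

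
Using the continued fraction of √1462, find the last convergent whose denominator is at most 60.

650/17

√1462 = [38; 4, 4, 4, 76, …] (period length 4).
Convergents:
  p_0/q_0 = 38/1
  p_1/q_1 = 153/4
  p_2/q_2 = 650/17
  p_3/q_3 = 2753/72
q_2 = 17 ≤ 60 < 72 = q_3, so the answer is 650/17.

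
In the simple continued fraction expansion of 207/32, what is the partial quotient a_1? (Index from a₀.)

2

207 = 6·32 + 15   →  a_0 = 6
32 = 2·15 + 2   →  a_1 = 2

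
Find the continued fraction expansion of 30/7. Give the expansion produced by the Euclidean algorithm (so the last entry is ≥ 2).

30 = 4*7 + 2
7 = 3*2 + 1
2 = 2*1 + 0  (stop)
So 30/7 = [4; 3, 2].

[4; 3, 2]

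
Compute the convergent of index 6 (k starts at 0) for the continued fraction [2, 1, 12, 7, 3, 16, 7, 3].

97368/33301

Using pₖ = aₖpₖ₋₁ + pₖ₋₂, qₖ = aₖqₖ₋₁ + qₖ₋₂ (with p₋₁=1, p₋₂=0, q₋₁=0, q₋₂=1):
  k=0: a=2, p=2, q=1
  k=1: a=1, p=3, q=1
  k=2: a=12, p=38, q=13
  k=3: a=7, p=269, q=92
  k=4: a=3, p=845, q=289
  k=5: a=16, p=13789, q=4716
  k=6: a=7, p=97368, q=33301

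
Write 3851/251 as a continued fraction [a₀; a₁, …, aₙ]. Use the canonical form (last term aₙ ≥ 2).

[15; 2, 1, 11, 3, 2]

3851 = 15*251 + 86
251 = 2*86 + 79
86 = 1*79 + 7
79 = 11*7 + 2
7 = 3*2 + 1
2 = 2*1 + 0  (stop)
So 3851/251 = [15; 2, 1, 11, 3, 2].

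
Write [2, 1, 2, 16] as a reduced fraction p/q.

Using pₖ = aₖpₖ₋₁ + pₖ₋₂ and qₖ = aₖqₖ₋₁ + qₖ₋₂:
  k=0: a=2, p=2, q=1
  k=1: a=1, p=3, q=1
  k=2: a=2, p=8, q=3
  k=3: a=16, p=131, q=49

131/49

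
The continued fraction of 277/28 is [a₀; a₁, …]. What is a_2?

8

277 = 9·28 + 25   →  a_0 = 9
28 = 1·25 + 3   →  a_1 = 1
25 = 8·3 + 1   →  a_2 = 8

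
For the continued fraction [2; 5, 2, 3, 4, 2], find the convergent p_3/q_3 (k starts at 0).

83/38

Using pₖ = aₖpₖ₋₁ + pₖ₋₂, qₖ = aₖqₖ₋₁ + qₖ₋₂ (with p₋₁=1, p₋₂=0, q₋₁=0, q₋₂=1):
  k=0: a=2, p=2, q=1
  k=1: a=5, p=11, q=5
  k=2: a=2, p=24, q=11
  k=3: a=3, p=83, q=38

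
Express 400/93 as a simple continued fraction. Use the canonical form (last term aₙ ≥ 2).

[4; 3, 3, 9]

400 = 4×93 + 28
93 = 3×28 + 9
28 = 3×9 + 1
9 = 9×1 + 0  (stop)
So 400/93 = [4; 3, 3, 9].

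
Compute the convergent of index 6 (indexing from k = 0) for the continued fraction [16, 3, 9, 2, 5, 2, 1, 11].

16779/1028

Using pₖ = aₖpₖ₋₁ + pₖ₋₂, qₖ = aₖqₖ₋₁ + qₖ₋₂ (with p₋₁=1, p₋₂=0, q₋₁=0, q₋₂=1):
  k=0: a=16, p=16, q=1
  k=1: a=3, p=49, q=3
  k=2: a=9, p=457, q=28
  k=3: a=2, p=963, q=59
  k=4: a=5, p=5272, q=323
  k=5: a=2, p=11507, q=705
  k=6: a=1, p=16779, q=1028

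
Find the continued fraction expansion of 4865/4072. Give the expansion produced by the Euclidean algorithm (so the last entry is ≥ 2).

4865 = 1*4072 + 793
4072 = 5*793 + 107
793 = 7*107 + 44
107 = 2*44 + 19
44 = 2*19 + 6
19 = 3*6 + 1
6 = 6*1 + 0  (stop)
So 4865/4072 = [1; 5, 7, 2, 2, 3, 6].

[1; 5, 7, 2, 2, 3, 6]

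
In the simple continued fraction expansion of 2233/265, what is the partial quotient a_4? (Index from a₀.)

2233 = 8·265 + 113   →  a_0 = 8
265 = 2·113 + 39   →  a_1 = 2
113 = 2·39 + 35   →  a_2 = 2
39 = 1·35 + 4   →  a_3 = 1
35 = 8·4 + 3   →  a_4 = 8

8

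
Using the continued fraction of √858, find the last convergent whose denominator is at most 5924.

123640/4221

√858 = [29; 3, 2, 3, 58, …] (period length 4).
Convergents:
  p_0/q_0 = 29/1
  p_1/q_1 = 88/3
  p_2/q_2 = 205/7
  p_3/q_3 = 703/24
  p_4/q_4 = 40979/1399
  p_5/q_5 = 123640/4221
  p_6/q_6 = 288259/9841
q_5 = 4221 ≤ 5924 < 9841 = q_6, so the answer is 123640/4221.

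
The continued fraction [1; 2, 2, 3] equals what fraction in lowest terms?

24/17

Fold from the inside: start with 3/1.
  2 + 1/3 = 7/3
  2 + 3/7 = 17/7
  1 + 7/17 = 24/17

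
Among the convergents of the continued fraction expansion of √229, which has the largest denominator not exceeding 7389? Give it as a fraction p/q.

√229 = [15; 7, 1, 1, 7, 30, …] (period length 5).
Convergents:
  p_0/q_0 = 15/1
  p_1/q_1 = 106/7
  p_2/q_2 = 121/8
  p_3/q_3 = 227/15
  p_4/q_4 = 1710/113
  p_5/q_5 = 51527/3405
  p_6/q_6 = 362399/23948
q_5 = 3405 ≤ 7389 < 23948 = q_6, so the answer is 51527/3405.

51527/3405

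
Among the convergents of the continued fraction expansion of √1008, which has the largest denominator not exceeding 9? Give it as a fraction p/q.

√1008 = [31; 1, 2, 1, 62, …] (period length 4).
Convergents:
  p_0/q_0 = 31/1
  p_1/q_1 = 32/1
  p_2/q_2 = 95/3
  p_3/q_3 = 127/4
  p_4/q_4 = 7969/251
q_3 = 4 ≤ 9 < 251 = q_4, so the answer is 127/4.

127/4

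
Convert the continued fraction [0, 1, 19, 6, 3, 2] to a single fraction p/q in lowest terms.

Fold from the inside: start with 2/1.
  3 + 1/2 = 7/2
  6 + 2/7 = 44/7
  19 + 7/44 = 843/44
  1 + 44/843 = 887/843
  0 + 843/887 = 843/887

843/887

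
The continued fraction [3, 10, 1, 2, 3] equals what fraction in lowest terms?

Using pₖ = aₖpₖ₋₁ + pₖ₋₂ and qₖ = aₖqₖ₋₁ + qₖ₋₂:
  k=0: a=3, p=3, q=1
  k=1: a=10, p=31, q=10
  k=2: a=1, p=34, q=11
  k=3: a=2, p=99, q=32
  k=4: a=3, p=331, q=107

331/107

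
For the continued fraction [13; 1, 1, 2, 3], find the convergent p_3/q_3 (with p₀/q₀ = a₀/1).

68/5

Using pₖ = aₖpₖ₋₁ + pₖ₋₂, qₖ = aₖqₖ₋₁ + qₖ₋₂ (with p₋₁=1, p₋₂=0, q₋₁=0, q₋₂=1):
  k=0: a=13, p=13, q=1
  k=1: a=1, p=14, q=1
  k=2: a=1, p=27, q=2
  k=3: a=2, p=68, q=5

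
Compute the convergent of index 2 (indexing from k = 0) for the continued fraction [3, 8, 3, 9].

78/25

Using pₖ = aₖpₖ₋₁ + pₖ₋₂, qₖ = aₖqₖ₋₁ + qₖ₋₂ (with p₋₁=1, p₋₂=0, q₋₁=0, q₋₂=1):
  k=0: a=3, p=3, q=1
  k=1: a=8, p=25, q=8
  k=2: a=3, p=78, q=25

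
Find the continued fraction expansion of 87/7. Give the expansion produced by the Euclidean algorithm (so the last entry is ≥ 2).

87 = 12×7 + 3
7 = 2×3 + 1
3 = 3×1 + 0  (stop)
So 87/7 = [12; 2, 3].

[12; 2, 3]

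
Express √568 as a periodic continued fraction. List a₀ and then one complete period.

a₀ = ⌊√568⌋ = 23.
With m₀=0, d₀=1 and mₖ₊₁ = dₖaₖ − mₖ, dₖ₊₁ = (n − mₖ₊₁²)/dₖ, aₖ₊₁ = ⌊(a₀+mₖ₊₁)/dₖ₊₁⌋:
  k=1: m=23, d=39, a=1
  k=2: m=16, d=8, a=4
  k=3: m=16, d=39, a=1
  k=4: m=23, d=1, a=46
d=1 and a=2a₀=46 at k=4, so the next step gives (m, d) = (23, 39) again — its k=1 value — and the period has length 4.

[23; 1, 4, 1, 46]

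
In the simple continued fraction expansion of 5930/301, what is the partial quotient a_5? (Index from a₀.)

9

5930 = 19·301 + 211   →  a_0 = 19
301 = 1·211 + 90   →  a_1 = 1
211 = 2·90 + 31   →  a_2 = 2
90 = 2·31 + 28   →  a_3 = 2
31 = 1·28 + 3   →  a_4 = 1
28 = 9·3 + 1   →  a_5 = 9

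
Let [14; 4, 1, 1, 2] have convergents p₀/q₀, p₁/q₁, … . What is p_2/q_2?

Using pₖ = aₖpₖ₋₁ + pₖ₋₂, qₖ = aₖqₖ₋₁ + qₖ₋₂ (with p₋₁=1, p₋₂=0, q₋₁=0, q₋₂=1):
  k=0: a=14, p=14, q=1
  k=1: a=4, p=57, q=4
  k=2: a=1, p=71, q=5

71/5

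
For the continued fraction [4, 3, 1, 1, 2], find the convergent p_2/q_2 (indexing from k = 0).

Using pₖ = aₖpₖ₋₁ + pₖ₋₂, qₖ = aₖqₖ₋₁ + qₖ₋₂ (with p₋₁=1, p₋₂=0, q₋₁=0, q₋₂=1):
  k=0: a=4, p=4, q=1
  k=1: a=3, p=13, q=3
  k=2: a=1, p=17, q=4

17/4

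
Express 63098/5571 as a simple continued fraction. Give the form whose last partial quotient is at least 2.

63098 = 11*5571 + 1817
5571 = 3*1817 + 120
1817 = 15*120 + 17
120 = 7*17 + 1
17 = 17*1 + 0  (stop)
So 63098/5571 = [11; 3, 15, 7, 17].

[11; 3, 15, 7, 17]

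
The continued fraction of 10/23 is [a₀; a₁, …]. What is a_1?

2

10 = 0·23 + 10   →  a_0 = 0
23 = 2·10 + 3   →  a_1 = 2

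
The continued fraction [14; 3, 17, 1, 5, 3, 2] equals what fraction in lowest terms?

Using pₖ = aₖpₖ₋₁ + pₖ₋₂ and qₖ = aₖqₖ₋₁ + qₖ₋₂:
  k=0: a=14, p=14, q=1
  k=1: a=3, p=43, q=3
  k=2: a=17, p=745, q=52
  k=3: a=1, p=788, q=55
  k=4: a=5, p=4685, q=327
  k=5: a=3, p=14843, q=1036
  k=6: a=2, p=34371, q=2399

34371/2399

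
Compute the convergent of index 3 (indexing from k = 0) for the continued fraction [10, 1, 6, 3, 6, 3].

Using pₖ = aₖpₖ₋₁ + pₖ₋₂, qₖ = aₖqₖ₋₁ + qₖ₋₂ (with p₋₁=1, p₋₂=0, q₋₁=0, q₋₂=1):
  k=0: a=10, p=10, q=1
  k=1: a=1, p=11, q=1
  k=2: a=6, p=76, q=7
  k=3: a=3, p=239, q=22

239/22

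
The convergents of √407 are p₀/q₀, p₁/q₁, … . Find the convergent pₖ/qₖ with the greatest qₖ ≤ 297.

2663/132

√407 = [20; 5, 1, 2, 1, 5, 40, …] (period length 6).
Convergents:
  p_0/q_0 = 20/1
  p_1/q_1 = 101/5
  p_2/q_2 = 121/6
  p_3/q_3 = 343/17
  p_4/q_4 = 464/23
  p_5/q_5 = 2663/132
  p_6/q_6 = 106984/5303
q_5 = 132 ≤ 297 < 5303 = q_6, so the answer is 2663/132.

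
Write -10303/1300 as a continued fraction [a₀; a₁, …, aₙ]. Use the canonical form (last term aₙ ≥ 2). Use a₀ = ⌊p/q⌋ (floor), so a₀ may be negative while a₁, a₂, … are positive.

-10303 = -8*1300 + 97
1300 = 13*97 + 39
97 = 2*39 + 19
39 = 2*19 + 1
19 = 19*1 + 0  (stop)
So -10303/1300 = [-8; 13, 2, 2, 19].

[-8; 13, 2, 2, 19]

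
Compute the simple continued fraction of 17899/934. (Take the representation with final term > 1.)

17899 = 19×934 + 153
934 = 6×153 + 16
153 = 9×16 + 9
16 = 1×9 + 7
9 = 1×7 + 2
7 = 3×2 + 1
2 = 2×1 + 0  (stop)
So 17899/934 = [19; 6, 9, 1, 1, 3, 2].

[19; 6, 9, 1, 1, 3, 2]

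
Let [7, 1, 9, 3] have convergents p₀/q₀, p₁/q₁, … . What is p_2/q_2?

79/10

Using pₖ = aₖpₖ₋₁ + pₖ₋₂, qₖ = aₖqₖ₋₁ + qₖ₋₂ (with p₋₁=1, p₋₂=0, q₋₁=0, q₋₂=1):
  k=0: a=7, p=7, q=1
  k=1: a=1, p=8, q=1
  k=2: a=9, p=79, q=10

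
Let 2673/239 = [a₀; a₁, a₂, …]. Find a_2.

2

2673 = 11·239 + 44   →  a_0 = 11
239 = 5·44 + 19   →  a_1 = 5
44 = 2·19 + 6   →  a_2 = 2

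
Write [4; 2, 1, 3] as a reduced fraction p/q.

Using pₖ = aₖpₖ₋₁ + pₖ₋₂ and qₖ = aₖqₖ₋₁ + qₖ₋₂:
  k=0: a=4, p=4, q=1
  k=1: a=2, p=9, q=2
  k=2: a=1, p=13, q=3
  k=3: a=3, p=48, q=11

48/11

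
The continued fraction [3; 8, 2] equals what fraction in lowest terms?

53/17

Using pₖ = aₖpₖ₋₁ + pₖ₋₂ and qₖ = aₖqₖ₋₁ + qₖ₋₂:
  k=0: a=3, p=3, q=1
  k=1: a=8, p=25, q=8
  k=2: a=2, p=53, q=17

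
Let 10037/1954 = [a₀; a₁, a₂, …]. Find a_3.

10037 = 5·1954 + 267   →  a_0 = 5
1954 = 7·267 + 85   →  a_1 = 7
267 = 3·85 + 12   →  a_2 = 3
85 = 7·12 + 1   →  a_3 = 7

7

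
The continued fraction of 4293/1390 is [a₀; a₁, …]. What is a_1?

4293 = 3·1390 + 123   →  a_0 = 3
1390 = 11·123 + 37   →  a_1 = 11

11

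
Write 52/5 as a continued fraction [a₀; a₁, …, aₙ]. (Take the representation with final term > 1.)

[10; 2, 2]

52 = 10*5 + 2
5 = 2*2 + 1
2 = 2*1 + 0  (stop)
So 52/5 = [10; 2, 2].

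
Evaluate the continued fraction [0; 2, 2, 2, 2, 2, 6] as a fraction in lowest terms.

186/449

Fold from the inside: start with 6/1.
  2 + 1/6 = 13/6
  2 + 6/13 = 32/13
  2 + 13/32 = 77/32
  2 + 32/77 = 186/77
  2 + 77/186 = 449/186
  0 + 186/449 = 186/449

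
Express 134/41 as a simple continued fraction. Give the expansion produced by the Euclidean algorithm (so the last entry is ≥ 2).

[3; 3, 1, 2, 1, 2]

134 = 3×41 + 11
41 = 3×11 + 8
11 = 1×8 + 3
8 = 2×3 + 2
3 = 1×2 + 1
2 = 2×1 + 0  (stop)
So 134/41 = [3; 3, 1, 2, 1, 2].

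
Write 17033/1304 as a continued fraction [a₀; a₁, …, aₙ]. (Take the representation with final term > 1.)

17033 = 13×1304 + 81
1304 = 16×81 + 8
81 = 10×8 + 1
8 = 8×1 + 0  (stop)
So 17033/1304 = [13; 16, 10, 8].

[13; 16, 10, 8]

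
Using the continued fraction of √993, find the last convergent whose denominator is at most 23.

63/2

√993 = [31; 1, 1, 20, 1, 1, 62, …] (period length 6).
Convergents:
  p_0/q_0 = 31/1
  p_1/q_1 = 32/1
  p_2/q_2 = 63/2
  p_3/q_3 = 1292/41
q_2 = 2 ≤ 23 < 41 = q_3, so the answer is 63/2.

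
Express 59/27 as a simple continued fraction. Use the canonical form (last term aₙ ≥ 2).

59 = 2×27 + 5
27 = 5×5 + 2
5 = 2×2 + 1
2 = 2×1 + 0  (stop)
So 59/27 = [2; 5, 2, 2].

[2; 5, 2, 2]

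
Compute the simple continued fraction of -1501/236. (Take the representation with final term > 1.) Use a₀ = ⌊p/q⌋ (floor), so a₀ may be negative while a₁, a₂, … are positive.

[-7; 1, 1, 1, 3, 2, 9]

-1501 = -7*236 + 151
236 = 1*151 + 85
151 = 1*85 + 66
85 = 1*66 + 19
66 = 3*19 + 9
19 = 2*9 + 1
9 = 9*1 + 0  (stop)
So -1501/236 = [-7; 1, 1, 1, 3, 2, 9].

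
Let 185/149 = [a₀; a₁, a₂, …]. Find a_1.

4

185 = 1·149 + 36   →  a_0 = 1
149 = 4·36 + 5   →  a_1 = 4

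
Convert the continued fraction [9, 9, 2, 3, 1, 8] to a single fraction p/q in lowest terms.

Fold from the inside: start with 8/1.
  1 + 1/8 = 9/8
  3 + 8/9 = 35/9
  2 + 9/35 = 79/35
  9 + 35/79 = 746/79
  9 + 79/746 = 6793/746

6793/746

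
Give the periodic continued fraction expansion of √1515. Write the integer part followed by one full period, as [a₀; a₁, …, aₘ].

a₀ = ⌊√1515⌋ = 38.
With m₀=0, d₀=1 and mₖ₊₁ = dₖaₖ − mₖ, dₖ₊₁ = (n − mₖ₊₁²)/dₖ, aₖ₊₁ = ⌊(a₀+mₖ₊₁)/dₖ₊₁⌋:
  k=1: m=38, d=71, a=1
  k=2: m=33, d=6, a=11
  k=3: m=33, d=71, a=1
  k=4: m=38, d=1, a=76
d=1 and a=2a₀=76 at k=4, so the next step gives (m, d) = (38, 71) again — its k=1 value — and the period has length 4.

[38; 1, 11, 1, 76]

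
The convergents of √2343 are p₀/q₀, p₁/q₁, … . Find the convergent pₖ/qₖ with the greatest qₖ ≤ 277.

√2343 = [48; 2, 2, 8, 2, 2, 96, …] (period length 6).
Convergents:
  p_0/q_0 = 48/1
  p_1/q_1 = 97/2
  p_2/q_2 = 242/5
  p_3/q_3 = 2033/42
  p_4/q_4 = 4308/89
  p_5/q_5 = 10649/220
  p_6/q_6 = 1026612/21209
q_5 = 220 ≤ 277 < 21209 = q_6, so the answer is 10649/220.

10649/220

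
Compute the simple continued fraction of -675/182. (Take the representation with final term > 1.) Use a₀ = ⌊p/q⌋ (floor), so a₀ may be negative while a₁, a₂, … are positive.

-675 = -4*182 + 53
182 = 3*53 + 23
53 = 2*23 + 7
23 = 3*7 + 2
7 = 3*2 + 1
2 = 2*1 + 0  (stop)
So -675/182 = [-4; 3, 2, 3, 3, 2].

[-4; 3, 2, 3, 3, 2]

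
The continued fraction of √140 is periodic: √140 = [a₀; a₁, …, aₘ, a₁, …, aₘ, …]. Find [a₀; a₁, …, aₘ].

[11; 1, 4, 1, 22]

a₀ = ⌊√140⌋ = 11.
With m₀=0, d₀=1 and mₖ₊₁ = dₖaₖ − mₖ, dₖ₊₁ = (n − mₖ₊₁²)/dₖ, aₖ₊₁ = ⌊(a₀+mₖ₊₁)/dₖ₊₁⌋:
  k=1: m=11, d=19, a=1
  k=2: m=8, d=4, a=4
  k=3: m=8, d=19, a=1
  k=4: m=11, d=1, a=22
d=1 and a=2a₀=22 at k=4, so the next step gives (m, d) = (11, 19) again — its k=1 value — and the period has length 4.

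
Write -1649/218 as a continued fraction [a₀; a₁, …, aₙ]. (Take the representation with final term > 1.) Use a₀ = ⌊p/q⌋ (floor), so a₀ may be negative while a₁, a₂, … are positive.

-1649 = -8×218 + 95
218 = 2×95 + 28
95 = 3×28 + 11
28 = 2×11 + 6
11 = 1×6 + 5
6 = 1×5 + 1
5 = 5×1 + 0  (stop)
So -1649/218 = [-8; 2, 3, 2, 1, 1, 5].

[-8; 2, 3, 2, 1, 1, 5]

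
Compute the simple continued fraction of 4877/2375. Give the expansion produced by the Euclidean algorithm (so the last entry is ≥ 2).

[2; 18, 1, 2, 2, 1, 12]

4877 = 2*2375 + 127
2375 = 18*127 + 89
127 = 1*89 + 38
89 = 2*38 + 13
38 = 2*13 + 12
13 = 1*12 + 1
12 = 12*1 + 0  (stop)
So 4877/2375 = [2; 18, 1, 2, 2, 1, 12].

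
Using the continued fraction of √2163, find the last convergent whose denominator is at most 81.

2930/63

√2163 = [46; 1, 1, 30, 1, 1, 92, …] (period length 6).
Convergents:
  p_0/q_0 = 46/1
  p_1/q_1 = 47/1
  p_2/q_2 = 93/2
  p_3/q_3 = 2837/61
  p_4/q_4 = 2930/63
  p_5/q_5 = 5767/124
q_4 = 63 ≤ 81 < 124 = q_5, so the answer is 2930/63.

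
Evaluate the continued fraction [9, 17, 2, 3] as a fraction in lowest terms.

Fold from the inside: start with 3/1.
  2 + 1/3 = 7/3
  17 + 3/7 = 122/7
  9 + 7/122 = 1105/122

1105/122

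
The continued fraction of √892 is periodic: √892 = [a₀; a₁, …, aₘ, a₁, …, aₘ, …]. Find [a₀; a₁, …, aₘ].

a₀ = ⌊√892⌋ = 29.
With m₀=0, d₀=1 and mₖ₊₁ = dₖaₖ − mₖ, dₖ₊₁ = (n − mₖ₊₁²)/dₖ, aₖ₊₁ = ⌊(a₀+mₖ₊₁)/dₖ₊₁⌋:
  k=1: m=29, d=51, a=1
  k=2: m=22, d=8, a=6
  k=3: m=26, d=27, a=2
  k=4: m=28, d=4, a=14
  k=5: m=28, d=27, a=2
  k=6: m=26, d=8, a=6
  k=7: m=22, d=51, a=1
  k=8: m=29, d=1, a=58
d=1 and a=2a₀=58 at k=8, so the next step gives (m, d) = (29, 51) again — its k=1 value — and the period has length 8.

[29; 1, 6, 2, 14, 2, 6, 1, 58]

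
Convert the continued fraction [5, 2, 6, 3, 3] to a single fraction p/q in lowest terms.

743/136

Using pₖ = aₖpₖ₋₁ + pₖ₋₂ and qₖ = aₖqₖ₋₁ + qₖ₋₂:
  k=0: a=5, p=5, q=1
  k=1: a=2, p=11, q=2
  k=2: a=6, p=71, q=13
  k=3: a=3, p=224, q=41
  k=4: a=3, p=743, q=136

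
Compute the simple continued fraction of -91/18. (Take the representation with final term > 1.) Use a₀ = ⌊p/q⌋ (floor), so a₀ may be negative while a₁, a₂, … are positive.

-91 = -6*18 + 17
18 = 1*17 + 1
17 = 17*1 + 0  (stop)
So -91/18 = [-6; 1, 17].

[-6; 1, 17]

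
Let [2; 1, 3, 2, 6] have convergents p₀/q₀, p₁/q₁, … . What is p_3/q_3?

Using pₖ = aₖpₖ₋₁ + pₖ₋₂, qₖ = aₖqₖ₋₁ + qₖ₋₂ (with p₋₁=1, p₋₂=0, q₋₁=0, q₋₂=1):
  k=0: a=2, p=2, q=1
  k=1: a=1, p=3, q=1
  k=2: a=3, p=11, q=4
  k=3: a=2, p=25, q=9

25/9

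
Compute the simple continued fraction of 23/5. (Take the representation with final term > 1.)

23 = 4·5 + 3
5 = 1·3 + 2
3 = 1·2 + 1
2 = 2·1 + 0  (stop)
So 23/5 = [4; 1, 1, 2].

[4; 1, 1, 2]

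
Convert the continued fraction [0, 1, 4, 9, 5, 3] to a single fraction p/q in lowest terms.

604/751

Fold from the inside: start with 3/1.
  5 + 1/3 = 16/3
  9 + 3/16 = 147/16
  4 + 16/147 = 604/147
  1 + 147/604 = 751/604
  0 + 604/751 = 604/751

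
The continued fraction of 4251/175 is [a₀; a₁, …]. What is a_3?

3

4251 = 24·175 + 51   →  a_0 = 24
175 = 3·51 + 22   →  a_1 = 3
51 = 2·22 + 7   →  a_2 = 2
22 = 3·7 + 1   →  a_3 = 3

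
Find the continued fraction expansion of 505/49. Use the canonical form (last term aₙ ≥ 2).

505 = 10·49 + 15
49 = 3·15 + 4
15 = 3·4 + 3
4 = 1·3 + 1
3 = 3·1 + 0  (stop)
So 505/49 = [10; 3, 3, 1, 3].

[10; 3, 3, 1, 3]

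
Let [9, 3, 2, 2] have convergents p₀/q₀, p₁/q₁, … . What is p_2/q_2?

Using pₖ = aₖpₖ₋₁ + pₖ₋₂, qₖ = aₖqₖ₋₁ + qₖ₋₂ (with p₋₁=1, p₋₂=0, q₋₁=0, q₋₂=1):
  k=0: a=9, p=9, q=1
  k=1: a=3, p=28, q=3
  k=2: a=2, p=65, q=7

65/7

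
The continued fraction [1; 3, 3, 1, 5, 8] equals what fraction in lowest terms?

Fold from the inside: start with 8/1.
  5 + 1/8 = 41/8
  1 + 8/41 = 49/41
  3 + 41/49 = 188/49
  3 + 49/188 = 613/188
  1 + 188/613 = 801/613

801/613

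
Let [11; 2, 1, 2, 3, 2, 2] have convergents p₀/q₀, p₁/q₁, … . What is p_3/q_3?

Using pₖ = aₖpₖ₋₁ + pₖ₋₂, qₖ = aₖqₖ₋₁ + qₖ₋₂ (with p₋₁=1, p₋₂=0, q₋₁=0, q₋₂=1):
  k=0: a=11, p=11, q=1
  k=1: a=2, p=23, q=2
  k=2: a=1, p=34, q=3
  k=3: a=2, p=91, q=8

91/8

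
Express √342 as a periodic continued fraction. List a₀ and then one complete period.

a₀ = ⌊√342⌋ = 18.
With m₀=0, d₀=1 and mₖ₊₁ = dₖaₖ − mₖ, dₖ₊₁ = (n − mₖ₊₁²)/dₖ, aₖ₊₁ = ⌊(a₀+mₖ₊₁)/dₖ₊₁⌋:
  k=1: m=18, d=18, a=2
  k=2: m=18, d=1, a=36
d=1 and a=2a₀=36 at k=2, so the next step gives (m, d) = (18, 18) again — its k=1 value — and the period has length 2.

[18; 2, 36]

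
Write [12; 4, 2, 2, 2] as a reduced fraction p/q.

Fold from the inside: start with 2/1.
  2 + 1/2 = 5/2
  2 + 2/5 = 12/5
  4 + 5/12 = 53/12
  12 + 12/53 = 648/53

648/53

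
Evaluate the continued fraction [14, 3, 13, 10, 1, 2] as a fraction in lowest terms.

18465/1289

Using pₖ = aₖpₖ₋₁ + pₖ₋₂ and qₖ = aₖqₖ₋₁ + qₖ₋₂:
  k=0: a=14, p=14, q=1
  k=1: a=3, p=43, q=3
  k=2: a=13, p=573, q=40
  k=3: a=10, p=5773, q=403
  k=4: a=1, p=6346, q=443
  k=5: a=2, p=18465, q=1289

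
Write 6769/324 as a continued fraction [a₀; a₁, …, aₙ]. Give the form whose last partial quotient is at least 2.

6769 = 20*324 + 289
324 = 1*289 + 35
289 = 8*35 + 9
35 = 3*9 + 8
9 = 1*8 + 1
8 = 8*1 + 0  (stop)
So 6769/324 = [20; 1, 8, 3, 1, 8].

[20; 1, 8, 3, 1, 8]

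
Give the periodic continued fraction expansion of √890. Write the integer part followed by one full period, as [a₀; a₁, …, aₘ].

[29; 1, 4, 1, 58]

a₀ = ⌊√890⌋ = 29.
With m₀=0, d₀=1 and mₖ₊₁ = dₖaₖ − mₖ, dₖ₊₁ = (n − mₖ₊₁²)/dₖ, aₖ₊₁ = ⌊(a₀+mₖ₊₁)/dₖ₊₁⌋:
  k=1: m=29, d=49, a=1
  k=2: m=20, d=10, a=4
  k=3: m=20, d=49, a=1
  k=4: m=29, d=1, a=58
d=1 and a=2a₀=58 at k=4, so the next step gives (m, d) = (29, 49) again — its k=1 value — and the period has length 4.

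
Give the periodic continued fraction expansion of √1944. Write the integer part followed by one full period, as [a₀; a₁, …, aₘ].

[44; 11, 88]

a₀ = ⌊√1944⌋ = 44.
With m₀=0, d₀=1 and mₖ₊₁ = dₖaₖ − mₖ, dₖ₊₁ = (n − mₖ₊₁²)/dₖ, aₖ₊₁ = ⌊(a₀+mₖ₊₁)/dₖ₊₁⌋:
  k=1: m=44, d=8, a=11
  k=2: m=44, d=1, a=88
d=1 and a=2a₀=88 at k=2, so the next step gives (m, d) = (44, 8) again — its k=1 value — and the period has length 2.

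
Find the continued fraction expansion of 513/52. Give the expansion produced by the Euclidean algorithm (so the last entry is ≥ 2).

[9; 1, 6, 2, 3]

513 = 9·52 + 45
52 = 1·45 + 7
45 = 6·7 + 3
7 = 2·3 + 1
3 = 3·1 + 0  (stop)
So 513/52 = [9; 1, 6, 2, 3].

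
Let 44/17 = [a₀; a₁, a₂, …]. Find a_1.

1

44 = 2·17 + 10   →  a_0 = 2
17 = 1·10 + 7   →  a_1 = 1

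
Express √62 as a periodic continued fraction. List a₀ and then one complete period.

[7; 1, 6, 1, 14]

a₀ = ⌊√62⌋ = 7.
With m₀=0, d₀=1 and mₖ₊₁ = dₖaₖ − mₖ, dₖ₊₁ = (n − mₖ₊₁²)/dₖ, aₖ₊₁ = ⌊(a₀+mₖ₊₁)/dₖ₊₁⌋:
  k=1: m=7, d=13, a=1
  k=2: m=6, d=2, a=6
  k=3: m=6, d=13, a=1
  k=4: m=7, d=1, a=14
d=1 and a=2a₀=14 at k=4, so the next step gives (m, d) = (7, 13) again — its k=1 value — and the period has length 4.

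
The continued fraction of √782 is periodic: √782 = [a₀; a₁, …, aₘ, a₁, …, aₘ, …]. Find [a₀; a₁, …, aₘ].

[27; 1, 26, 1, 54]

a₀ = ⌊√782⌋ = 27.
With m₀=0, d₀=1 and mₖ₊₁ = dₖaₖ − mₖ, dₖ₊₁ = (n − mₖ₊₁²)/dₖ, aₖ₊₁ = ⌊(a₀+mₖ₊₁)/dₖ₊₁⌋:
  k=1: m=27, d=53, a=1
  k=2: m=26, d=2, a=26
  k=3: m=26, d=53, a=1
  k=4: m=27, d=1, a=54
d=1 and a=2a₀=54 at k=4, so the next step gives (m, d) = (27, 53) again — its k=1 value — and the period has length 4.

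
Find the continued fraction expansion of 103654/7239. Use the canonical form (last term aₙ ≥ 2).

[14; 3, 7, 3, 17, 6]

103654 = 14×7239 + 2308
7239 = 3×2308 + 315
2308 = 7×315 + 103
315 = 3×103 + 6
103 = 17×6 + 1
6 = 6×1 + 0  (stop)
So 103654/7239 = [14; 3, 7, 3, 17, 6].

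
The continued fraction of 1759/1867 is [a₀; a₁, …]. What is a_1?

1759 = 0·1867 + 1759   →  a_0 = 0
1867 = 1·1759 + 108   →  a_1 = 1

1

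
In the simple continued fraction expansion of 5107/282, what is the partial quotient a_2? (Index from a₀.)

10

5107 = 18·282 + 31   →  a_0 = 18
282 = 9·31 + 3   →  a_1 = 9
31 = 10·3 + 1   →  a_2 = 10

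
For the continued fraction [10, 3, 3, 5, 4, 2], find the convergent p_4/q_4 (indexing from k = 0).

2287/222

Using pₖ = aₖpₖ₋₁ + pₖ₋₂, qₖ = aₖqₖ₋₁ + qₖ₋₂ (with p₋₁=1, p₋₂=0, q₋₁=0, q₋₂=1):
  k=0: a=10, p=10, q=1
  k=1: a=3, p=31, q=3
  k=2: a=3, p=103, q=10
  k=3: a=5, p=546, q=53
  k=4: a=4, p=2287, q=222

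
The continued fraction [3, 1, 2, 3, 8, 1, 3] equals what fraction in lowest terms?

1339/362

Using pₖ = aₖpₖ₋₁ + pₖ₋₂ and qₖ = aₖqₖ₋₁ + qₖ₋₂:
  k=0: a=3, p=3, q=1
  k=1: a=1, p=4, q=1
  k=2: a=2, p=11, q=3
  k=3: a=3, p=37, q=10
  k=4: a=8, p=307, q=83
  k=5: a=1, p=344, q=93
  k=6: a=3, p=1339, q=362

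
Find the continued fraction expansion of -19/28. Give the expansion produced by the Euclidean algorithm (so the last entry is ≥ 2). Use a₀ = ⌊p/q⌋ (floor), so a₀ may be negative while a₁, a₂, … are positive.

[-1; 3, 9]

-19 = -1·28 + 9
28 = 3·9 + 1
9 = 9·1 + 0  (stop)
So -19/28 = [-1; 3, 9].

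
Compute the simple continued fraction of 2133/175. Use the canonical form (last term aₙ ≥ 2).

[12; 5, 3, 3, 3]

2133 = 12×175 + 33
175 = 5×33 + 10
33 = 3×10 + 3
10 = 3×3 + 1
3 = 3×1 + 0  (stop)
So 2133/175 = [12; 5, 3, 3, 3].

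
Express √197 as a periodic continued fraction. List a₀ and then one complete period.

a₀ = ⌊√197⌋ = 14.
With m₀=0, d₀=1 and mₖ₊₁ = dₖaₖ − mₖ, dₖ₊₁ = (n − mₖ₊₁²)/dₖ, aₖ₊₁ = ⌊(a₀+mₖ₊₁)/dₖ₊₁⌋:
  k=1: m=14, d=1, a=28
d=1 and a=2a₀=28 at k=1, so the next step gives (m, d) = (14, 1) again — its k=1 value — and the period has length 1.

[14; 28]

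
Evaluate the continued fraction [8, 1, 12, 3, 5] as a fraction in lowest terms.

Fold from the inside: start with 5/1.
  3 + 1/5 = 16/5
  12 + 5/16 = 197/16
  1 + 16/197 = 213/197
  8 + 197/213 = 1901/213

1901/213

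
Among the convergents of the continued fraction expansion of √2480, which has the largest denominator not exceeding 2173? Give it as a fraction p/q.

√2480 = [49; 1, 3, 1, 98, …] (period length 4).
Convergents:
  p_0/q_0 = 49/1
  p_1/q_1 = 50/1
  p_2/q_2 = 199/4
  p_3/q_3 = 249/5
  p_4/q_4 = 24601/494
  p_5/q_5 = 24850/499
  p_6/q_6 = 99151/1991
  p_7/q_7 = 124001/2490
q_6 = 1991 ≤ 2173 < 2490 = q_7, so the answer is 99151/1991.

99151/1991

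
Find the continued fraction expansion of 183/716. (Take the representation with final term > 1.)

[0; 3, 1, 10, 2, 3, 2]

183 = 0×716 + 183
716 = 3×183 + 167
183 = 1×167 + 16
167 = 10×16 + 7
16 = 2×7 + 2
7 = 3×2 + 1
2 = 2×1 + 0  (stop)
So 183/716 = [0; 3, 1, 10, 2, 3, 2].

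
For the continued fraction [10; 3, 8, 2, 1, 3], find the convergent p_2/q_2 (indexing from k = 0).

258/25

Using pₖ = aₖpₖ₋₁ + pₖ₋₂, qₖ = aₖqₖ₋₁ + qₖ₋₂ (with p₋₁=1, p₋₂=0, q₋₁=0, q₋₂=1):
  k=0: a=10, p=10, q=1
  k=1: a=3, p=31, q=3
  k=2: a=8, p=258, q=25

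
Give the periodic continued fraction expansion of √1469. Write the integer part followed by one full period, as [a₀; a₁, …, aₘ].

[38; 3, 18, 1, 4, 1, 18, 3, 76]

a₀ = ⌊√1469⌋ = 38.
With m₀=0, d₀=1 and mₖ₊₁ = dₖaₖ − mₖ, dₖ₊₁ = (n − mₖ₊₁²)/dₖ, aₖ₊₁ = ⌊(a₀+mₖ₊₁)/dₖ₊₁⌋:
  k=1: m=38, d=25, a=3
  k=2: m=37, d=4, a=18
  k=3: m=35, d=61, a=1
  k=4: m=26, d=13, a=4
  k=5: m=26, d=61, a=1
  k=6: m=35, d=4, a=18
  k=7: m=37, d=25, a=3
  k=8: m=38, d=1, a=76
d=1 and a=2a₀=76 at k=8, so the next step gives (m, d) = (38, 25) again — its k=1 value — and the period has length 8.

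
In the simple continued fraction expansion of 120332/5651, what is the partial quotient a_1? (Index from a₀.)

3

120332 = 21·5651 + 1661   →  a_0 = 21
5651 = 3·1661 + 668   →  a_1 = 3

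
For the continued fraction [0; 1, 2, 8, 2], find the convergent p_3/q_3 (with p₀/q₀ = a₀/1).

Using pₖ = aₖpₖ₋₁ + pₖ₋₂, qₖ = aₖqₖ₋₁ + qₖ₋₂ (with p₋₁=1, p₋₂=0, q₋₁=0, q₋₂=1):
  k=0: a=0, p=0, q=1
  k=1: a=1, p=1, q=1
  k=2: a=2, p=2, q=3
  k=3: a=8, p=17, q=25

17/25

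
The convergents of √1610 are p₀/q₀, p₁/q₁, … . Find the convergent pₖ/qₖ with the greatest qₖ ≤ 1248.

25720/641

√1610 = [40; 8, 80, …] (period length 2).
Convergents:
  p_0/q_0 = 40/1
  p_1/q_1 = 321/8
  p_2/q_2 = 25720/641
  p_3/q_3 = 206081/5136
q_2 = 641 ≤ 1248 < 5136 = q_3, so the answer is 25720/641.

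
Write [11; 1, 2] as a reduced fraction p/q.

35/3

Fold from the inside: start with 2/1.
  1 + 1/2 = 3/2
  11 + 2/3 = 35/3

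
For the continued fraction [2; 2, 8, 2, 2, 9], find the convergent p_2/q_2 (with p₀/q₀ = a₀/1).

Using pₖ = aₖpₖ₋₁ + pₖ₋₂, qₖ = aₖqₖ₋₁ + qₖ₋₂ (with p₋₁=1, p₋₂=0, q₋₁=0, q₋₂=1):
  k=0: a=2, p=2, q=1
  k=1: a=2, p=5, q=2
  k=2: a=8, p=42, q=17

42/17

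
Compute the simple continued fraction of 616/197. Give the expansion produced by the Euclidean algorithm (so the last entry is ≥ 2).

[3; 7, 1, 7, 3]

616 = 3*197 + 25
197 = 7*25 + 22
25 = 1*22 + 3
22 = 7*3 + 1
3 = 3*1 + 0  (stop)
So 616/197 = [3; 7, 1, 7, 3].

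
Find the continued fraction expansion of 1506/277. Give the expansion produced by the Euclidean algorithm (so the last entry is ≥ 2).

1506 = 5·277 + 121
277 = 2·121 + 35
121 = 3·35 + 16
35 = 2·16 + 3
16 = 5·3 + 1
3 = 3·1 + 0  (stop)
So 1506/277 = [5; 2, 3, 2, 5, 3].

[5; 2, 3, 2, 5, 3]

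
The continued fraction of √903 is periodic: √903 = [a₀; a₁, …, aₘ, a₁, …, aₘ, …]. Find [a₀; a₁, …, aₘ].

[30; 20, 60]

a₀ = ⌊√903⌋ = 30.
With m₀=0, d₀=1 and mₖ₊₁ = dₖaₖ − mₖ, dₖ₊₁ = (n − mₖ₊₁²)/dₖ, aₖ₊₁ = ⌊(a₀+mₖ₊₁)/dₖ₊₁⌋:
  k=1: m=30, d=3, a=20
  k=2: m=30, d=1, a=60
d=1 and a=2a₀=60 at k=2, so the next step gives (m, d) = (30, 3) again — its k=1 value — and the period has length 2.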